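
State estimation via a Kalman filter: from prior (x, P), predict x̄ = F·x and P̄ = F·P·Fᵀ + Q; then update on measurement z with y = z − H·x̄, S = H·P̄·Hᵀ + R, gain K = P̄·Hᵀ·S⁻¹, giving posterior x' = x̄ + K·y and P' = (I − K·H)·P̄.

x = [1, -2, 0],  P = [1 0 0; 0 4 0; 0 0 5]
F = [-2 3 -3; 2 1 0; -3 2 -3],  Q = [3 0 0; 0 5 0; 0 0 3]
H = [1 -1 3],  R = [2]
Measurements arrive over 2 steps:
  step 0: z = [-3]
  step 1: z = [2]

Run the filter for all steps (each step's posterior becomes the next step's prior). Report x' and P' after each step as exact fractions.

step 0: x' = [-763/591, 13/591, -341/591], P' = [10991/1182 9151/1182 -205/591; 9151/1182 15365/1182 1036/591; -205/591 1036/591 511/591]
step 1: x' = [1732585/602589, 1878274/602589, 467533/602589], P' = [20453072/602589 23309057/602589 979601/602589; 23309057/602589 31244789/602589 2541026/602589; 979601/602589 2541026/602589 609917/602589]

step 0: x̄ = F·x = [-8, 0, -7]
step 0: P̄ = F·P·Fᵀ + Q = [88 8 75; 8 13 2; 75 2 73]
step 0: y = z − H·x̄ = [26]
step 0: S = H·P̄·Hᵀ + R = [1182]
step 0: K = P̄·Hᵀ·S⁻¹ = [305/1182; 1/1182; 146/591]
step 0: x' = x̄ + K·y = [-763/591, 13/591, -341/591]
step 0: P' = (I − K·H)·P̄ = [10991/1182 9151/1182 -205/591; 9151/1182 15365/1182 1036/591; -205/591 1036/591 511/591]
step 1: x̄ = F·x = [2588/591, -1513/591, 3338/591]
step 1: P̄ = F·P·Fᵀ + Q = [42965/1182 34979/1182 11141/1182; 34979/1182 101843/1182 -29821/1182; 11141/1182 -29821/1182 31067/1182]
step 1: y = z − H·x̄ = [-4311/197]
step 1: S = H·P̄·Hᵀ + R = [200863/394]
step 1: K = P̄·Hᵀ·S⁻¹ = [13803/200863; -52109/200863; 44721/200863]
step 1: x' = x̄ + K·y = [1732585/602589, 1878274/602589, 467533/602589]
step 1: P' = (I − K·H)·P̄ = [20453072/602589 23309057/602589 979601/602589; 23309057/602589 31244789/602589 2541026/602589; 979601/602589 2541026/602589 609917/602589]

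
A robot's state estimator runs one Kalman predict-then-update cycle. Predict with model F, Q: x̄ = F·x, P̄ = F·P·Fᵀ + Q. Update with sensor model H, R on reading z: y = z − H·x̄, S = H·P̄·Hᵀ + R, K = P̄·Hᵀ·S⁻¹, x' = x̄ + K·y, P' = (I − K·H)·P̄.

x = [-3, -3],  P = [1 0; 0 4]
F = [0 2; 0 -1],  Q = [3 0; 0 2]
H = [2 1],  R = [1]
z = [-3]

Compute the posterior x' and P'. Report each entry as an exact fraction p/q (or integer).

x' = [-42/17, 31/17]
P' = [23/17 -36/17; -36/17 206/51]

x̄ = F·x = [-6, 3]
P̄ = F·P·Fᵀ + Q = [19 -8; -8 6]
y = z − H·x̄ = [6]
S = H·P̄·Hᵀ + R = [51]
K = P̄·Hᵀ·S⁻¹ = [10/17; -10/51]
x' = x̄ + K·y = [-42/17, 31/17]
P' = (I − K·H)·P̄ = [23/17 -36/17; -36/17 206/51]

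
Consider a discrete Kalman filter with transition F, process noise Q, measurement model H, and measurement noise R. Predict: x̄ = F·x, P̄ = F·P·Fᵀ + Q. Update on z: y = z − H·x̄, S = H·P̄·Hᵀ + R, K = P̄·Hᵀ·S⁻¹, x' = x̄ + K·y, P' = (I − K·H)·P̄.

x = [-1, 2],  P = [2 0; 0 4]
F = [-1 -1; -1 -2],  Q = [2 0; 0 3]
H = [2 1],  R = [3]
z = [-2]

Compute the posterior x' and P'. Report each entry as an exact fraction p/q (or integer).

x' = [-3/16, -55/32]
P' = [23/24 -53/48; -53/48 335/96]

x̄ = F·x = [-1, -3]
P̄ = F·P·Fᵀ + Q = [8 10; 10 21]
y = z − H·x̄ = [3]
S = H·P̄·Hᵀ + R = [96]
K = P̄·Hᵀ·S⁻¹ = [13/48; 41/96]
x' = x̄ + K·y = [-3/16, -55/32]
P' = (I − K·H)·P̄ = [23/24 -53/48; -53/48 335/96]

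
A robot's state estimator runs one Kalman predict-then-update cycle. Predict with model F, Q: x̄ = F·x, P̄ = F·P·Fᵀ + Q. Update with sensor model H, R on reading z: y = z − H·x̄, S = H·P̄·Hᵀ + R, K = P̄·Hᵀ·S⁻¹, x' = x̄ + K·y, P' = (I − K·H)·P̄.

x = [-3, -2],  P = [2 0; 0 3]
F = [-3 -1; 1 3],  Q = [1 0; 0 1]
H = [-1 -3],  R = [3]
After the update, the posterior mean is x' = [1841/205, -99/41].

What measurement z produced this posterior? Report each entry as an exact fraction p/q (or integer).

z = [-2]

x̄ = F·x = [11, -9]
P̄ = F·P·Fᵀ + Q = [22 -15; -15 30]
S = H·P̄·Hᵀ + R = [205]
K = P̄·Hᵀ·S⁻¹ = [23/205; -15/41]
x' − x̄ = [-414/205, 270/41] = K·y
y = (KᵀK)⁻¹·Kᵀ·(x' − x̄) = [-18]
z = y + H·x̄ = [-18] + [16] = [-2]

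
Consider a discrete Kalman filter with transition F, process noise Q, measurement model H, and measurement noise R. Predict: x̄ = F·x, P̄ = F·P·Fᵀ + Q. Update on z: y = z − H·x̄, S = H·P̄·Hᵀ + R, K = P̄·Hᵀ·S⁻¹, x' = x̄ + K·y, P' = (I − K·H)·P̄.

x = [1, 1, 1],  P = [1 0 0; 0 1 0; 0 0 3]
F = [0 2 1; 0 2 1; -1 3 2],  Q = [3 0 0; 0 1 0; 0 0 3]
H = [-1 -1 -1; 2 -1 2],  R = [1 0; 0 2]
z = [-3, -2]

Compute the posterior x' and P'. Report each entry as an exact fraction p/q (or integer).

x̄ = F·x = [3, 3, 4]
P̄ = F·P·Fᵀ + Q = [10 7 12; 7 8 12; 12 12 25]
y = z − H·x̄ = [7, -13]
S = H·P̄·Hᵀ + R = [106 -129; -129 170]
K = P̄·Hᵀ·S⁻¹ = [-157/1379 181/1379; -720/1379 -303/1379; -332/1379 251/1379]
x' = x̄ + K·y = [685/1379, 3036/1379, -71/1379]
P' = (I − K·H)·P̄ = [2540/1379 -16/1379 -2367/1379; -16/1379 682/1379 54/1379; -2367/1379 54/1379 2645/1379]

x' = [685/1379, 3036/1379, -71/1379]
P' = [2540/1379 -16/1379 -2367/1379; -16/1379 682/1379 54/1379; -2367/1379 54/1379 2645/1379]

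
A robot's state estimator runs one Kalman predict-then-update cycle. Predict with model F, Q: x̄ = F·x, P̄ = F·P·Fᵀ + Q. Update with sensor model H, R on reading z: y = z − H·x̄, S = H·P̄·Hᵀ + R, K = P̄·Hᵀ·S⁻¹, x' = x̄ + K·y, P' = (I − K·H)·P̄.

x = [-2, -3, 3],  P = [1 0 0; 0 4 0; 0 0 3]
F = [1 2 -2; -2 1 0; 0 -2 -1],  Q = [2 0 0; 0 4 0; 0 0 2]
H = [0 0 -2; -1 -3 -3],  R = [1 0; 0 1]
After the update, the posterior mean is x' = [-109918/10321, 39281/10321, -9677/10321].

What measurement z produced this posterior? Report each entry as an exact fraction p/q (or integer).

z = [2, 2]

x̄ = F·x = [-14, 1, 3]
P̄ = F·P·Fᵀ + Q = [31 6 -10; 6 12 -8; -10 -8 21]
S = H·P̄·Hᵀ + R = [85 58; 58 161]
K = P̄·Hᵀ·S⁻¹ = [4322/10321 -2775/10321; 3620/10321 -2458/10321; -5080/10321 -29/10321]
x' − x̄ = [34576/10321, 28960/10321, -40640/10321] = K·y
y = (KᵀK)⁻¹·Kᵀ·(x' − x̄) = [8, 0]
z = y + H·x̄ = [8, 0] + [-6, 2] = [2, 2]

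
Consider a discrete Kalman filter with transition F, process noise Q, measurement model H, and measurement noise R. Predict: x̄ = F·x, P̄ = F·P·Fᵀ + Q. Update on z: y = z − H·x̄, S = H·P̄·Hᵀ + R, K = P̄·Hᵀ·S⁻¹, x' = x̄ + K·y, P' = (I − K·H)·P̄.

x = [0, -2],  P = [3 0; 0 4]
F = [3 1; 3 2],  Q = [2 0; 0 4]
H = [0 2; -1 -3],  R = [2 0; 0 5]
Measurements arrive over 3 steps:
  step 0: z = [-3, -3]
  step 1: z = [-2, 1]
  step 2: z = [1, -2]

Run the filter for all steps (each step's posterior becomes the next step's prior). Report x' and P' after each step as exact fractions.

step 0: x' = [5829/1793, -125/163], P' = [6359/1793 -73/163; -73/163 51/163]
step 1: x' = [409176/356111, -278429/356111], P' = [1125662/356111 -127689/356111; -127689/356111 625643/2136666]
step 2: x' = [2419736598/2328543481, 966109158/2328543481], P' = [7294923235/2328543481 -827893540/2328543481; -827893540/2328543481 681074440/2328543481]

step 0: x̄ = F·x = [-2, -4]
step 0: P̄ = F·P·Fᵀ + Q = [33 35; 35 47]
step 0: y = z − H·x̄ = [5, -17]
step 0: S = H·P̄·Hᵀ + R = [190 -352; -352 671]
step 0: K = P̄·Hᵀ·S⁻¹ = [-73/163 -790/1793; 51/163 -16/163]
step 0: x' = x̄ + K·y = [5829/1793, -125/163]
step 0: P' = (I − K·H)·P̄ = [6359/1793 -73/163; -73/163 51/163]
step 1: x̄ = F·x = [16112/1793, 14737/1793]
step 1: P̄ = F·P·Fᵀ + Q = [56560/1793 51126/1793; 51126/1793 57011/1793]
step 1: y = z − H·x̄ = [-33060/1793, 62116/1793]
step 1: S = H·P̄·Hᵀ + R = [231630/1793 -444318/1793; -444318/1793 885380/1793]
step 1: K = P̄·Hᵀ·S⁻¹ = [-127689/356111 -21217/50873; 625643/2136666 -10579/101746]
step 1: x' = x̄ + K·y = [409176/356111, -278429/356111]
step 1: P' = (I − K·H)·P̄ = [1125662/356111 -127689/356111; -127689/356111 625643/2136666]
step 2: x̄ = F·x = [949099/356111, 95810/50873]
step 2: P̄ = F·P·Fᵀ + Q = [61087919/2136666 3938702/152619; 3938702/152619 4474384/152619]
step 2: y = z − H·x̄ = [-140747/50873, 2248887/356111]
step 2: S = H·P̄·Hᵀ + R = [18202774/152619 -34723708/152619; -34723708/152619 966394601/2136666]
step 2: K = P̄·Hᵀ·S⁻¹ = [-827893540/2328543481 -962248523/2328543481; 681074440/2328543481 -243065956/2328543481]
step 2: x' = x̄ + K·y = [2419736598/2328543481, 966109158/2328543481]
step 2: P' = (I − K·H)·P̄ = [7294923235/2328543481 -827893540/2328543481; -827893540/2328543481 681074440/2328543481]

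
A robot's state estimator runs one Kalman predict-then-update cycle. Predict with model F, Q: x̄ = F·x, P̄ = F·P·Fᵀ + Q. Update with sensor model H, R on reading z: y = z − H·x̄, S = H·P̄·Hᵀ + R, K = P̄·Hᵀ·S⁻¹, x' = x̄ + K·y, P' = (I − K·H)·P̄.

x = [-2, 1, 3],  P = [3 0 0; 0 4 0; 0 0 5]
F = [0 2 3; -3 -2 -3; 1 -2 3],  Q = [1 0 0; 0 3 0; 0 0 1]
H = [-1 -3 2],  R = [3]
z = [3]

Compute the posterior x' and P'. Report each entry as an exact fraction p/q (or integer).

x' = [10329/1118, -1211/559, 75/26]
P' = [37275/1118 -8323/559 -141/26; -8323/559 9397/559 226/13; -141/26 226/13 615/26]

x̄ = F·x = [11, -5, 5]
P̄ = F·P·Fᵀ + Q = [62 -61 29; -61 91 -38; 29 -38 65]
y = z − H·x̄ = [-11]
S = H·P̄·Hᵀ + R = [1118]
K = P̄·Hᵀ·S⁻¹ = [179/1118; -144/559; 5/26]
x' = x̄ + K·y = [10329/1118, -1211/559, 75/26]
P' = (I − K·H)·P̄ = [37275/1118 -8323/559 -141/26; -8323/559 9397/559 226/13; -141/26 226/13 615/26]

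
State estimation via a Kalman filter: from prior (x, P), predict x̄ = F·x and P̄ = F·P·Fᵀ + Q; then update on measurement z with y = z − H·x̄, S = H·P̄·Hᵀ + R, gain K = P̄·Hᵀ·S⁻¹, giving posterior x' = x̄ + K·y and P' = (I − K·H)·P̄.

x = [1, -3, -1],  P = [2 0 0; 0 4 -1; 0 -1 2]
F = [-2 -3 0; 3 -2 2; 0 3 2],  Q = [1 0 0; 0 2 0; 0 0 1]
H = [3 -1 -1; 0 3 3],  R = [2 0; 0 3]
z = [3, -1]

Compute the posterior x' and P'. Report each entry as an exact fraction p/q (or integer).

x' = [17240/18823, 355595/56469, -124828/18823]
P' = [4839/18823 4768/18823 -2715/18823; 4768/18823 699284/56469 -226544/18823; -2715/18823 -226544/18823 226209/18823]

x̄ = F·x = [7, 7, -11]
P̄ = F·P·Fᵀ + Q = [45 18 -30; 18 52 -18; -30 -18 33]
y = z − H·x̄ = [-22, 11]
S = H·P̄·Hᵀ + R = [528 -255; -255 444]
K = P̄·Hᵀ·S⁻¹ = [6232/18823 2053/18823; 11630/56469 19652/56469; -3905/18823 -335/18823]
x' = x̄ + K·y = [17240/18823, 355595/56469, -124828/18823]
P' = (I − K·H)·P̄ = [4839/18823 4768/18823 -2715/18823; 4768/18823 699284/56469 -226544/18823; -2715/18823 -226544/18823 226209/18823]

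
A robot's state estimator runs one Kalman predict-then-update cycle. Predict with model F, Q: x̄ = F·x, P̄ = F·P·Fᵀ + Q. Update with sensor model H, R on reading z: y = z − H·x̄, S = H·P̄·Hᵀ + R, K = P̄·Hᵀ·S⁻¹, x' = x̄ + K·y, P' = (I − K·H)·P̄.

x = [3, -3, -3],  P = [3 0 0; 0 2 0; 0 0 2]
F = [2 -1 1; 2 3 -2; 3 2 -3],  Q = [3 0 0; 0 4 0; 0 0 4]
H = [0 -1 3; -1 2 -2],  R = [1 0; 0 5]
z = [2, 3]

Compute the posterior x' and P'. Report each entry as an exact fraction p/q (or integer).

x' = [-4027/2536, 1511/1268, 5423/5072]
P' = [6057/634 1855/317 4901/2536; 1855/317 1976/317 2819/1268; 4901/2536 2819/1268 4565/5072]

x̄ = F·x = [6, 3, 12]
P̄ = F·P·Fᵀ + Q = [19 2 8; 2 42 42; 8 42 57]
y = z − H·x̄ = [-31, 27]
S = H·P̄·Hᵀ + R = [304 -112; -112 108]
K = P̄·Hᵀ·S⁻¹ = [-137/2536 -435/1268; 553/1268 275/634; 2419/5072 181/1268]
x' = x̄ + K·y = [-4027/2536, 1511/1268, 5423/5072]
P' = (I − K·H)·P̄ = [6057/634 1855/317 4901/2536; 1855/317 1976/317 2819/1268; 4901/2536 2819/1268 4565/5072]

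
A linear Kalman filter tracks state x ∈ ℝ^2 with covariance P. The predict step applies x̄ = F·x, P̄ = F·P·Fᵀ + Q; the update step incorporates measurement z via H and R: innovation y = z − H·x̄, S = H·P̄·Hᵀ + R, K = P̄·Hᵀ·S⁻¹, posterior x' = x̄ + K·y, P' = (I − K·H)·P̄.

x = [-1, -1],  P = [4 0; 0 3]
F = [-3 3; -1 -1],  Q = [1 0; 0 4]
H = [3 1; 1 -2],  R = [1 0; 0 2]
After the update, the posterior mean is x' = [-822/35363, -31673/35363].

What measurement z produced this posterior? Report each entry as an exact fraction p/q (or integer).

x̄ = F·x = [0, 2]
P̄ = F·P·Fᵀ + Q = [64 3; 3 11]
S = H·P̄·Hᵀ + R = [606 155; 155 98]
K = P̄·Hᵀ·S⁻¹ = [10120/35363 4923/35363; 4905/35363 -14614/35363]
x' − x̄ = [-822/35363, -102399/35363] = K·y
y = (KᵀK)⁻¹·Kᵀ·(x' − x̄) = [-3, 6]
z = y + H·x̄ = [-3, 6] + [2, -4] = [-1, 2]

z = [-1, 2]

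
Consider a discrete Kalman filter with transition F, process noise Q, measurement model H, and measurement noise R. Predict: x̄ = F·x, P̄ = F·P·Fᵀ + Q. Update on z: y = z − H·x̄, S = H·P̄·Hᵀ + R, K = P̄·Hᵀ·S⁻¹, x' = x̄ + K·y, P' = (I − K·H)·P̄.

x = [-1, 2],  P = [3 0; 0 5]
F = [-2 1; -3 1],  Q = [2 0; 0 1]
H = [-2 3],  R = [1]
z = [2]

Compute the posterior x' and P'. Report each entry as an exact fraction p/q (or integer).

x̄ = F·x = [4, 5]
P̄ = F·P·Fᵀ + Q = [19 23; 23 33]
y = z − H·x̄ = [-5]
S = H·P̄·Hᵀ + R = [98]
K = P̄·Hᵀ·S⁻¹ = [31/98; 53/98]
x' = x̄ + K·y = [237/98, 225/98]
P' = (I − K·H)·P̄ = [901/98 611/98; 611/98 425/98]

x' = [237/98, 225/98]
P' = [901/98 611/98; 611/98 425/98]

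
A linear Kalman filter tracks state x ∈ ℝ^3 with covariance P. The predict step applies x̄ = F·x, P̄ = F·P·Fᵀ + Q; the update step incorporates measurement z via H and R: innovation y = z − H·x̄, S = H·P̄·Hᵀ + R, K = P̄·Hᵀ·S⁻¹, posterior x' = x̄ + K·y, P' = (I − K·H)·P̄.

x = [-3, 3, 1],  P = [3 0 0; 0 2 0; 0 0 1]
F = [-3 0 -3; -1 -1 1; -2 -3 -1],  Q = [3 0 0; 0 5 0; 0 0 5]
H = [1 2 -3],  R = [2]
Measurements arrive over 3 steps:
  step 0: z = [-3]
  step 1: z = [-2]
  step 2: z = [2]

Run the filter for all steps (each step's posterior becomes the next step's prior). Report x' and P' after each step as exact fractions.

step 0: x' = [1326/175, 58/35, 159/35], P' = [6681/175 198/35 579/35; 198/35 76/7 64/7; 579/35 64/7 83/7]
step 1: x' = [-3527223/190571, -382729/190571, -1307377/190571], P' = [70924452/190571 12655524/190571 32153442/190571; 12655524/190571 3291981/190571 6424426/190571; 32153442/190571 6424426/190571 15075526/190571]
step 2: x' = [12306603186/791548627, 2930042373/791548627, 5533998374/791548627], P' = [449946327828/791548627 83597966379/791548627 206375896680/791548627; 83597966379/791548627 19759303011/791548627 41147648841/791548627; 206375896680/791548627 41147648841/791548627 96692677306/791548627]

step 0: x̄ = F·x = [6, 1, -4]
step 0: P̄ = F·P·Fᵀ + Q = [39 6 21; 6 11 11; 21 11 36]
step 0: y = z − H·x̄ = [-23]
step 0: S = H·P̄·Hᵀ + R = [175]
step 0: K = P̄·Hᵀ·S⁻¹ = [-12/175; -1/35; -13/35]
step 0: x' = x̄ + K·y = [1326/175, 58/35, 159/35]
step 0: P' = (I − K·H)·P̄ = [6681/175 198/35 579/35; 198/35 76/7 64/7; 579/35 64/7 83/7]
step 1: x̄ = F·x = [-909/25, -821/175, -4317/175]
step 1: P̄ = F·P·Fᵀ + Q = [18777/25 3084/25 13668/25; 3084/25 4521/175 15842/175; 13668/25 15842/175 79834/175]
step 1: y = z − H·x̄ = [-5296/175]
step 1: S = H·P̄·Hᵀ + R = [190571/175]
step 1: K = P̄·Hᵀ·S⁻¹ = [-112413/190571; -16896/190571; -112142/190571]
step 1: x' = x̄ + K·y = [-3527223/190571, -382729/190571, -1307377/190571]
step 1: P' = (I − K·H)·P̄ = [70924452/190571 12655524/190571 32153442/190571; 12655524/190571 3291981/190571 6424426/190571; 32153442/190571 6424426/190571 15075526/190571]
step 2: x̄ = F·x = [14503800/190571, 2602575/190571, 9510010/190571]
step 2: P̄ = F·P·Fᵀ + Q = [1353333471/190571 224786628/190571 931873818/190571; 224786628/190571 38400126/190571 154924647/190571; 931873818/190571 154924647/190571 648380630/190571]
step 2: y = z − H·x̄ = [9202222/190571]
step 2: S = H·P̄·Hᵀ + R = [791548627/190571]
step 2: K = P̄·Hᵀ·S⁻¹ = [-992714727/791548627; -163187061/791548627; -703418778/791548627]
step 2: x' = x̄ + K·y = [12306603186/791548627, 2930042373/791548627, 5533998374/791548627]
step 2: P' = (I − K·H)·P̄ = [449946327828/791548627 83597966379/791548627 206375896680/791548627; 83597966379/791548627 19759303011/791548627 41147648841/791548627; 206375896680/791548627 41147648841/791548627 96692677306/791548627]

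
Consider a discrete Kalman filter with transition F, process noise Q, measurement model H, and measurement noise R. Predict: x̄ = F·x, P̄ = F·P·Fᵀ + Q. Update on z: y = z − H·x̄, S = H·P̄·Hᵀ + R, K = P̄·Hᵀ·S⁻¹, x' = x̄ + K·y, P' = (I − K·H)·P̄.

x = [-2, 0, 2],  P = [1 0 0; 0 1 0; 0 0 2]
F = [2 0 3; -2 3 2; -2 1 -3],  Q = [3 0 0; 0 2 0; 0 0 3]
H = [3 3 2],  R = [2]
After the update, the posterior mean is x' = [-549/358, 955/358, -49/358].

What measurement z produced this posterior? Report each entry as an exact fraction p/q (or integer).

z = [3]

x̄ = F·x = [2, 8, -2]
P̄ = F·P·Fᵀ + Q = [25 8 -22; 8 23 -5; -22 -5 26]
S = H·P̄·Hᵀ + R = [358]
K = P̄·Hᵀ·S⁻¹ = [55/358; 83/358; -29/358]
x' − x̄ = [-1265/358, -1909/358, 667/358] = K·y
y = (KᵀK)⁻¹·Kᵀ·(x' − x̄) = [-23]
z = y + H·x̄ = [-23] + [26] = [3]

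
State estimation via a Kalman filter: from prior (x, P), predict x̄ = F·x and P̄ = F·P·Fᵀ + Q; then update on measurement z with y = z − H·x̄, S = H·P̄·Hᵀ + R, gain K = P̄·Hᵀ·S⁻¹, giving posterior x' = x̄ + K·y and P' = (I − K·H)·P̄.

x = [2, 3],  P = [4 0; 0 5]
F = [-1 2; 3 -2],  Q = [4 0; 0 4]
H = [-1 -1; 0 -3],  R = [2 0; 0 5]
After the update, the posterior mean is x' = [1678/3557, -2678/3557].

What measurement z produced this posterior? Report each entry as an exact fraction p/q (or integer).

z = [1, 2]

x̄ = F·x = [4, 0]
P̄ = F·P·Fᵀ + Q = [28 -32; -32 60]
S = H·P̄·Hᵀ + R = [26 84; 84 545]
K = P̄·Hᵀ·S⁻¹ = [-2942/3557 1080/3557; -70/3557 -1164/3557]
x' − x̄ = [-12550/3557, -2678/3557] = K·y
y = (KᵀK)⁻¹·Kᵀ·(x' − x̄) = [5, 2]
z = y + H·x̄ = [5, 2] + [-4, 0] = [1, 2]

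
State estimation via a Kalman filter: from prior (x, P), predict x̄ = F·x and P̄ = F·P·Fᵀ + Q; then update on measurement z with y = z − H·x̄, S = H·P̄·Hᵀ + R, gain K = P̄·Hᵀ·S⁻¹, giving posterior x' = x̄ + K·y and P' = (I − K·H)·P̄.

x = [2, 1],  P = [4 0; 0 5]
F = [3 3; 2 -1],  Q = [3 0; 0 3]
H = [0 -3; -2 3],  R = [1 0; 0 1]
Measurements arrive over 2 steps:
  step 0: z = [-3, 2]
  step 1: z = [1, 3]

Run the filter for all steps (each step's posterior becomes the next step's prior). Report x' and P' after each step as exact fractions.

step 0: x' = [39066/70321, 71805/70321], P' = [34914/70321 11619/70321; 11619/70321 7764/70321]
step 1: x' = [-37921131/21929531, -447309/1686887], P' = [52503591/109647655 1342629/8434435; 1342629/8434435 907743/8434435]

step 0: x̄ = F·x = [9, 3]
step 0: P̄ = F·P·Fᵀ + Q = [84 9; 9 24]
step 0: y = z − H·x̄ = [6, 11]
step 0: S = H·P̄·Hᵀ + R = [217 -162; -162 445]
step 0: K = P̄·Hᵀ·S⁻¹ = [-34857/70321 -34971/70321; -23292/70321 54/70321]
step 0: x' = x̄ + K·y = [39066/70321, 71805/70321]
step 0: P' = (I − K·H)·P̄ = [34914/70321 11619/70321; 11619/70321 7764/70321]
step 1: x̄ = F·x = [332613/70321, 6327/70321]
step 1: P̄ = F·P·Fᵀ + Q = [804207/70321 221049/70321; 221049/70321 311907/70321]
step 1: y = z − H·x̄ = [89302/70321, 857208/70321]
step 1: S = H·P̄·Hᵀ + R = [2877484/70321 -1480869/70321; -1480869/70321 3441724/70321]
step 1: K = P̄·Hᵀ·S⁻¹ = [-4027887/8434435 -52644651/109647655; -2723229/8434435 37971/8434435]
step 1: x' = x̄ + K·y = [-37921131/21929531, -447309/1686887]
step 1: P' = (I − K·H)·P̄ = [52503591/109647655 1342629/8434435; 1342629/8434435 907743/8434435]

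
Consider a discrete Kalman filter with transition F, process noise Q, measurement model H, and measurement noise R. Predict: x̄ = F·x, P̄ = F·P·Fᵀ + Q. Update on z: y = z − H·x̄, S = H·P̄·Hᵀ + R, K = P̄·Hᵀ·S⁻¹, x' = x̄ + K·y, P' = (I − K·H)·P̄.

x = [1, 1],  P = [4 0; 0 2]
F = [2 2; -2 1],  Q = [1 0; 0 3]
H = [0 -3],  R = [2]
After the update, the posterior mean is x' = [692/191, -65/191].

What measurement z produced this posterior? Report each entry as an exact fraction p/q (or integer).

x̄ = F·x = [4, -1]
P̄ = F·P·Fᵀ + Q = [25 -12; -12 21]
S = H·P̄·Hᵀ + R = [191]
K = P̄·Hᵀ·S⁻¹ = [36/191; -63/191]
x' − x̄ = [-72/191, 126/191] = K·y
y = (KᵀK)⁻¹·Kᵀ·(x' − x̄) = [-2]
z = y + H·x̄ = [-2] + [3] = [1]

z = [1]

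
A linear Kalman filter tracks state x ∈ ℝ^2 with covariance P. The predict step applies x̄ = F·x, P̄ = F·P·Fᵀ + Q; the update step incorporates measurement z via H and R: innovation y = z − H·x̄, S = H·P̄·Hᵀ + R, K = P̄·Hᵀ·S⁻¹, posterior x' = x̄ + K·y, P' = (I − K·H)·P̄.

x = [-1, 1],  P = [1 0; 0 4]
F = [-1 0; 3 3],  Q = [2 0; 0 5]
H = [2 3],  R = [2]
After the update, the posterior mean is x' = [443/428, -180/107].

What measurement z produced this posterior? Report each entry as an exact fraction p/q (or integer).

z = [-3]

x̄ = F·x = [1, 0]
P̄ = F·P·Fᵀ + Q = [3 -3; -3 50]
S = H·P̄·Hᵀ + R = [428]
K = P̄·Hᵀ·S⁻¹ = [-3/428; 36/107]
x' − x̄ = [15/428, -180/107] = K·y
y = (KᵀK)⁻¹·Kᵀ·(x' − x̄) = [-5]
z = y + H·x̄ = [-5] + [2] = [-3]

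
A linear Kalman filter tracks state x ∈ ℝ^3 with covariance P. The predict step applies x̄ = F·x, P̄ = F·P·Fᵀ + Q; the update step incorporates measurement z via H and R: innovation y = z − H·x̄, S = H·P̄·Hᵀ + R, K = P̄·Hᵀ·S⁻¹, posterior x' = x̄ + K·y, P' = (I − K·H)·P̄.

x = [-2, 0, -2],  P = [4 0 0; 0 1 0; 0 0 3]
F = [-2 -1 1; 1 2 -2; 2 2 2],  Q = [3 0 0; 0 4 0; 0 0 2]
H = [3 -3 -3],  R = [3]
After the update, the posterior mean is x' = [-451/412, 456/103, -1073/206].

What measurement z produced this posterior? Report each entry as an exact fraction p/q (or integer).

z = [-1]

x̄ = F·x = [2, 2, -8]
P̄ = F·P·Fᵀ + Q = [23 -16 -12; -16 24 0; -12 0 34]
S = H·P̄·Hᵀ + R = [1236]
K = P̄·Hᵀ·S⁻¹ = [51/412; -10/103; -23/206]
x' − x̄ = [-1275/412, 250/103, 575/206] = K·y
y = (KᵀK)⁻¹·Kᵀ·(x' − x̄) = [-25]
z = y + H·x̄ = [-25] + [24] = [-1]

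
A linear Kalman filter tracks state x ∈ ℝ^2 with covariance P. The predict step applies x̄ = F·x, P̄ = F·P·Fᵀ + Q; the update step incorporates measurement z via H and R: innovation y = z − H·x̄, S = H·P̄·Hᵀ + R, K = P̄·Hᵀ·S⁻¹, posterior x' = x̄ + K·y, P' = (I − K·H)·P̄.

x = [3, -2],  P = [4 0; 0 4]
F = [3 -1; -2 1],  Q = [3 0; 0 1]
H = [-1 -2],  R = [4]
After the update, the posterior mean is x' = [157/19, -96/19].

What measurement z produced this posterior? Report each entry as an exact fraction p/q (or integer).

x̄ = F·x = [11, -8]
P̄ = F·P·Fᵀ + Q = [43 -28; -28 21]
S = H·P̄·Hᵀ + R = [19]
K = P̄·Hᵀ·S⁻¹ = [13/19; -14/19]
x' − x̄ = [-52/19, 56/19] = K·y
y = (KᵀK)⁻¹·Kᵀ·(x' − x̄) = [-4]
z = y + H·x̄ = [-4] + [5] = [1]

z = [1]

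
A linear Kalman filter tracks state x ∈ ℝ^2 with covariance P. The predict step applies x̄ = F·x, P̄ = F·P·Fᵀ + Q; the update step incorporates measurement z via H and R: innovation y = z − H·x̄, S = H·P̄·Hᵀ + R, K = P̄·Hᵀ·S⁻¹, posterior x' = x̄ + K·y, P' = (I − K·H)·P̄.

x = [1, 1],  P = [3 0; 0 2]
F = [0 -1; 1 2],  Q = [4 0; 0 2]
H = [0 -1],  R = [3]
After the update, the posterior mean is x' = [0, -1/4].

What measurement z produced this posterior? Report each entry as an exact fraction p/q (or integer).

z = [1]

x̄ = F·x = [-1, 3]
P̄ = F·P·Fᵀ + Q = [6 -4; -4 13]
S = H·P̄·Hᵀ + R = [16]
K = P̄·Hᵀ·S⁻¹ = [1/4; -13/16]
x' − x̄ = [1, -13/4] = K·y
y = (KᵀK)⁻¹·Kᵀ·(x' − x̄) = [4]
z = y + H·x̄ = [4] + [-3] = [1]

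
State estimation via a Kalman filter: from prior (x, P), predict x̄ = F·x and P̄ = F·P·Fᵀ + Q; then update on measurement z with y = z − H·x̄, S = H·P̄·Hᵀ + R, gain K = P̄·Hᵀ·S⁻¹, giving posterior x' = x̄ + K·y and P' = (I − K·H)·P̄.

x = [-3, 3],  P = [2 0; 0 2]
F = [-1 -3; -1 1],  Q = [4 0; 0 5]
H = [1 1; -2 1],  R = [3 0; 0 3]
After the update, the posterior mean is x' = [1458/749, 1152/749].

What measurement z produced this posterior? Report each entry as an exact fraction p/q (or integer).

z = [3, -3]

x̄ = F·x = [-6, 6]
P̄ = F·P·Fᵀ + Q = [24 -4; -4 9]
S = H·P̄·Hᵀ + R = [28 -35; -35 124]
K = P̄·Hᵀ·S⁻¹ = [220/749 -36/107; 405/749 31/107]
x' − x̄ = [5952/749, -3342/749] = K·y
y = (KᵀK)⁻¹·Kᵀ·(x' − x̄) = [3, -21]
z = y + H·x̄ = [3, -21] + [0, 18] = [3, -3]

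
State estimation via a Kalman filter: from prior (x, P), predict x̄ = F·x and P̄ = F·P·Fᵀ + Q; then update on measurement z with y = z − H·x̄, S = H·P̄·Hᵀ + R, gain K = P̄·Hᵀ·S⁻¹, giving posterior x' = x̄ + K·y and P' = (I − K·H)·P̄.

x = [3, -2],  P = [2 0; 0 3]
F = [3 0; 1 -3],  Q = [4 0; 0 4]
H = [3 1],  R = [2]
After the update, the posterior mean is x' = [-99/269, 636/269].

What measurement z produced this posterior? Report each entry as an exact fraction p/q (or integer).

x̄ = F·x = [9, 9]
P̄ = F·P·Fᵀ + Q = [22 6; 6 33]
S = H·P̄·Hᵀ + R = [269]
K = P̄·Hᵀ·S⁻¹ = [72/269; 51/269]
x' − x̄ = [-2520/269, -1785/269] = K·y
y = (KᵀK)⁻¹·Kᵀ·(x' − x̄) = [-35]
z = y + H·x̄ = [-35] + [36] = [1]

z = [1]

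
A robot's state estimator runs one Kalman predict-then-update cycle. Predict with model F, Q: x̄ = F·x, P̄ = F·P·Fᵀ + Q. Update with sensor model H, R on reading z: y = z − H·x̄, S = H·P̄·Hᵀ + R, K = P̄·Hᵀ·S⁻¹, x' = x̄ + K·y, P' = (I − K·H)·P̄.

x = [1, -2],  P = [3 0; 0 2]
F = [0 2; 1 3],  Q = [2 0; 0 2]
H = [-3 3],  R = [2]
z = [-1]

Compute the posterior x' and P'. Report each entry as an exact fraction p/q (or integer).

x' = [-320/83, -349/83]
P' = [794/83 798/83; 798/83 820/83]

x̄ = F·x = [-4, -5]
P̄ = F·P·Fᵀ + Q = [10 12; 12 23]
y = z − H·x̄ = [2]
S = H·P̄·Hᵀ + R = [83]
K = P̄·Hᵀ·S⁻¹ = [6/83; 33/83]
x' = x̄ + K·y = [-320/83, -349/83]
P' = (I − K·H)·P̄ = [794/83 798/83; 798/83 820/83]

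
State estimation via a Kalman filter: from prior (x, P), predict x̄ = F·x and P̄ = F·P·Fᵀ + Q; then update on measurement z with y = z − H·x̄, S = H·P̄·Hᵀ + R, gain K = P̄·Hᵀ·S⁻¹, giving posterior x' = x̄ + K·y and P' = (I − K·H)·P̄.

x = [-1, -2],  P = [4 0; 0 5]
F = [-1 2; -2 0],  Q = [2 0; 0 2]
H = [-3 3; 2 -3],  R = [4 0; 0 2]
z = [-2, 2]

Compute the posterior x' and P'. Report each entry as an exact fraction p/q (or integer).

x' = [-43/1207, -797/1207]
P' = [5506/1207 4258/1207; 4258/1207 3470/1207]

x̄ = F·x = [-3, 2]
P̄ = F·P·Fᵀ + Q = [26 8; 8 18]
y = z − H·x̄ = [-17, 14]
S = H·P̄·Hᵀ + R = [256 -198; -198 172]
K = P̄·Hᵀ·S⁻¹ = [-936/1207 -881/1207; -591/1207 -947/1207]
x' = x̄ + K·y = [-43/1207, -797/1207]
P' = (I − K·H)·P̄ = [5506/1207 4258/1207; 4258/1207 3470/1207]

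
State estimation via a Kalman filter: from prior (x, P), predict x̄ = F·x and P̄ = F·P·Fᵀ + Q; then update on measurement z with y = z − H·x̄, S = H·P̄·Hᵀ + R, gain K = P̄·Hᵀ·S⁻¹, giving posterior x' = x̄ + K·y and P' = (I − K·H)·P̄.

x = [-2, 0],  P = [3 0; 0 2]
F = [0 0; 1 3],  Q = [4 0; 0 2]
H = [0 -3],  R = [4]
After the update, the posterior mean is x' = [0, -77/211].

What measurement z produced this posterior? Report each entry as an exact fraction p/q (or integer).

x̄ = F·x = [0, -2]
P̄ = F·P·Fᵀ + Q = [4 0; 0 23]
S = H·P̄·Hᵀ + R = [211]
K = P̄·Hᵀ·S⁻¹ = [0; -69/211]
x' − x̄ = [0, 345/211] = K·y
y = (KᵀK)⁻¹·Kᵀ·(x' − x̄) = [-5]
z = y + H·x̄ = [-5] + [6] = [1]

z = [1]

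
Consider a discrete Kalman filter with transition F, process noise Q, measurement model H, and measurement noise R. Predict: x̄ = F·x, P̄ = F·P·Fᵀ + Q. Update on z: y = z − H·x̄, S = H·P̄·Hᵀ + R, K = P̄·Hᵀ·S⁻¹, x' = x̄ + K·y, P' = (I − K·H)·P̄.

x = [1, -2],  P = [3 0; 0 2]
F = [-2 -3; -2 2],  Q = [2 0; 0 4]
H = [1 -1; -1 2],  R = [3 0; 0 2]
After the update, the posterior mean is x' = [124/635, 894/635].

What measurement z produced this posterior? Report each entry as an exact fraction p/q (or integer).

x̄ = F·x = [4, -6]
P̄ = F·P·Fᵀ + Q = [32 0; 0 24]
S = H·P̄·Hᵀ + R = [59 -80; -80 130]
K = P̄·Hᵀ·S⁻¹ = [160/127 336/635; 72/127 456/635]
x' − x̄ = [-2416/635, 4704/635] = K·y
y = (KᵀK)⁻¹·Kᵀ·(x' − x̄) = [-11, 19]
z = y + H·x̄ = [-11, 19] + [10, -16] = [-1, 3]

z = [-1, 3]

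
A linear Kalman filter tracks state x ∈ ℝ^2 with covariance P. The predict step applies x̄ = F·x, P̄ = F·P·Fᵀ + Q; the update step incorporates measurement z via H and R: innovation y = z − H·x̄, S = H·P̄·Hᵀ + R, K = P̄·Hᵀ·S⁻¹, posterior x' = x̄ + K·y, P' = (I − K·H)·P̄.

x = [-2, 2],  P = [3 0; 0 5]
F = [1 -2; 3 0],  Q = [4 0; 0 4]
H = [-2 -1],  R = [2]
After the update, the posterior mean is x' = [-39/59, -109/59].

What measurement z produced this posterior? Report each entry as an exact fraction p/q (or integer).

z = [3]

x̄ = F·x = [-6, -6]
P̄ = F·P·Fᵀ + Q = [27 9; 9 31]
S = H·P̄·Hᵀ + R = [177]
K = P̄·Hᵀ·S⁻¹ = [-21/59; -49/177]
x' − x̄ = [315/59, 245/59] = K·y
y = (KᵀK)⁻¹·Kᵀ·(x' − x̄) = [-15]
z = y + H·x̄ = [-15] + [18] = [3]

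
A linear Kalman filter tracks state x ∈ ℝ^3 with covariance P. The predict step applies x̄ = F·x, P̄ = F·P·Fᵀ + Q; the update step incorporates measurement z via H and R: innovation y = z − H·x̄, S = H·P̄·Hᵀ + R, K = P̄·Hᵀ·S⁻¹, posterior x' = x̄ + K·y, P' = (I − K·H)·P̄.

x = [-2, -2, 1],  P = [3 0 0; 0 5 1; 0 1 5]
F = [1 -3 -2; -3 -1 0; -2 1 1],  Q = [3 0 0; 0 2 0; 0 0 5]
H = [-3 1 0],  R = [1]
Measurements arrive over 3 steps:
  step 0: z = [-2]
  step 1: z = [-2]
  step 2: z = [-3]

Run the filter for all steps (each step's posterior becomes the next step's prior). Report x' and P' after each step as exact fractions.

step 0: x̄ = F·x = [2, 8, 3]
step 0: P̄ = F·P·Fᵀ + Q = [83 8 -36; 8 34 12; -36 12 29]
step 0: y = z − H·x̄ = [-4]
step 0: S = H·P̄·Hᵀ + R = [734]
step 0: K = P̄·Hᵀ·S⁻¹ = [-241/734; 5/367; 60/367]
step 0: x' = x̄ + K·y = [1216/367, 2916/367, 861/367]
step 0: P' = (I − K·H)·P̄ = [2841/734 4141/367 1248/367; 4141/367 12428/367 3804/367; 1248/367 3804/367 3443/367]
step 1: x̄ = F·x = [-9254/367, -6564/367, 1345/367]
step 1: P̄ = F·P·Fᵀ + Q = [287911/734 162493/734 -30804/367; 162493/734 101585/734 -15594/367; -30804/367 -15594/367 9440/367]
step 1: y = z − H·x̄ = [-21932/367]
step 1: S = H·P̄·Hᵀ + R = [859280/367]
step 1: K = P̄·Hᵀ·S⁻¹ = [-17531/42964; -8389/37360; 38409/429640]
step 1: x' = x̄ + K·y = [-8923/10741, -41719/9340, -180191/107410]
step 1: P' = (I − K·H)·P̄ = [52023/21482 12809/1868 31653/21482; 12809/1868 760151/37360 84243/18680; 31653/21482 84243/18680 1505857/214820]
step 2: x̄ = F·x = [684183/42964, 1494917/214820, -962999/214820]
step 2: P̄ = F·P·Fᵀ + Q = [38437709/171856 21738371/171856 -8091885/171856; 21738371/171856 73283153/859280 -18563631/859280; -8091885/171856 -18563631/859280 15244297/859280]
step 2: y = z − H·x̄ = [2030842/53705]
step 2: S = H·P̄·Hᵀ + R = [71980513/53705]
step 2: K = P̄·Hᵀ·S⁻¹ = [-10633495/26174732; -63198103/287922052; 25703661/287922052]
step 2: x' = x̄ + K·y = [14718091/26174732, -35108411/26174732, -28974935/26174732]
step 2: P' = (I − K·H)·P̄ = [32207289/13087366 182610239/26174732 19937853/13087366; 182610239/26174732 1490734946/71980513 1341601959/287922052; 19937853/13087366 1341601959/287922052 508116248/71980513]

step 0: x' = [1216/367, 2916/367, 861/367], P' = [2841/734 4141/367 1248/367; 4141/367 12428/367 3804/367; 1248/367 3804/367 3443/367]
step 1: x' = [-8923/10741, -41719/9340, -180191/107410], P' = [52023/21482 12809/1868 31653/21482; 12809/1868 760151/37360 84243/18680; 31653/21482 84243/18680 1505857/214820]
step 2: x' = [14718091/26174732, -35108411/26174732, -28974935/26174732], P' = [32207289/13087366 182610239/26174732 19937853/13087366; 182610239/26174732 1490734946/71980513 1341601959/287922052; 19937853/13087366 1341601959/287922052 508116248/71980513]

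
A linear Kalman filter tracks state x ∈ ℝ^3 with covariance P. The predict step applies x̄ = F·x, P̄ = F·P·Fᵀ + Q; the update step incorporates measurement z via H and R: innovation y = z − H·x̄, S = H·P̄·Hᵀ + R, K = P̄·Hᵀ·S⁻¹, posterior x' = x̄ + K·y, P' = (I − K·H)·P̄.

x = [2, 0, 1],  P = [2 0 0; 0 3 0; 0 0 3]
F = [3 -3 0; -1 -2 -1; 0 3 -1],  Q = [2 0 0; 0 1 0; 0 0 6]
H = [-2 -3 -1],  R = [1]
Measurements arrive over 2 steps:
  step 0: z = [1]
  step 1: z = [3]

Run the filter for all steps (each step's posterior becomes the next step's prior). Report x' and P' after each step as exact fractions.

step 0: x̄ = F·x = [6, -3, -1]
step 0: P̄ = F·P·Fᵀ + Q = [47 12 -27; 12 18 -15; -27 -15 36]
step 0: y = z − H·x̄ = [3]
step 0: S = H·P̄·Hᵀ + R = [333]
step 0: K = P̄·Hᵀ·S⁻¹ = [-103/333; -7/37; 7/37]
step 0: x' = x̄ + K·y = [563/111, -132/37, -16/37]
step 0: P' = (I − K·H)·P̄ = [5042/333 -277/37 -278/37; -277/37 225/37 -114/37; -278/37 -114/37 891/37]
step 1: x̄ = F·x = [959/37, 277/111, -380/37]
step 1: P̄ = F·P·Fᵀ + Q = [12127/37 2977/111 -4026/37; 2977/111 2414/333 208/37; -4026/37 208/37 3822/37]
step 1: y = z − H·x̄ = [1926/37]
step 1: S = H·P̄·Hᵀ + R = [51833/37]
step 1: K = P̄·Hᵀ·S⁻¹ = [-1365/3049; -8992/155499; 3606/51833]
step 1: x' = x̄ + K·y = [7973/3049, -80023/155499, -344632/51833]
step 1: P' = (I − K·H)·P̄ = [143254/3049 -86411/9147 -198732/3049; -86411/9147 398818/155499 583504/51833; -198732/3049 583504/51833 5002770/51833]

step 0: x' = [563/111, -132/37, -16/37], P' = [5042/333 -277/37 -278/37; -277/37 225/37 -114/37; -278/37 -114/37 891/37]
step 1: x' = [7973/3049, -80023/155499, -344632/51833], P' = [143254/3049 -86411/9147 -198732/3049; -86411/9147 398818/155499 583504/51833; -198732/3049 583504/51833 5002770/51833]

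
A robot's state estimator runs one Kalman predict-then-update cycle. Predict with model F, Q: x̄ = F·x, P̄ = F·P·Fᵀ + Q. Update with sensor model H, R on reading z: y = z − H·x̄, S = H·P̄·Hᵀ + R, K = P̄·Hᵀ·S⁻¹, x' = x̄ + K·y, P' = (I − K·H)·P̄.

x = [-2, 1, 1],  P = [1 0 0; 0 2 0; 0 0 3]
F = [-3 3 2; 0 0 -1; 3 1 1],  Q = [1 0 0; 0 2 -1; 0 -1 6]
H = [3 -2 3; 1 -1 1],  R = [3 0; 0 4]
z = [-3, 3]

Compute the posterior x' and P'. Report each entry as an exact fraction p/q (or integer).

x' = [19708/3451, -228/493, -23043/3451]
P' = [44852/3451 777/493 -40473/3451; 777/493 1290/493 93/493; -40473/3451 93/493 41256/3451]

x̄ = F·x = [11, -1, -4]
P̄ = F·P·Fᵀ + Q = [40 -6 3; -6 5 -4; 3 -4 20]
y = z − H·x̄ = [-26, -5]
S = H·P̄·Hᵀ + R = [737 258; 258 95]
K = P̄·Hᵀ·S⁻¹ = [753/3451 -265/3451; 10/493 -105/493; 349/3451 33/3451]
x' = x̄ + K·y = [19708/3451, -228/493, -23043/3451]
P' = (I − K·H)·P̄ = [44852/3451 777/493 -40473/3451; 777/493 1290/493 93/493; -40473/3451 93/493 41256/3451]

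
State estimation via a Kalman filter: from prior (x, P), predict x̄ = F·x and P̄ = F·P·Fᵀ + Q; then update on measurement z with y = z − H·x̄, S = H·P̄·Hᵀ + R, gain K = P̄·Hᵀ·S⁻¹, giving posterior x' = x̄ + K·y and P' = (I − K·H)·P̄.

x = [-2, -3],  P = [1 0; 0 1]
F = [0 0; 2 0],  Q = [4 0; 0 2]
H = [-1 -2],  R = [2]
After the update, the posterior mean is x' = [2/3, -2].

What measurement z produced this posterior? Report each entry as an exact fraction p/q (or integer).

z = [3]

x̄ = F·x = [0, -4]
P̄ = F·P·Fᵀ + Q = [4 0; 0 6]
S = H·P̄·Hᵀ + R = [30]
K = P̄·Hᵀ·S⁻¹ = [-2/15; -2/5]
x' − x̄ = [2/3, 2] = K·y
y = (KᵀK)⁻¹·Kᵀ·(x' − x̄) = [-5]
z = y + H·x̄ = [-5] + [8] = [3]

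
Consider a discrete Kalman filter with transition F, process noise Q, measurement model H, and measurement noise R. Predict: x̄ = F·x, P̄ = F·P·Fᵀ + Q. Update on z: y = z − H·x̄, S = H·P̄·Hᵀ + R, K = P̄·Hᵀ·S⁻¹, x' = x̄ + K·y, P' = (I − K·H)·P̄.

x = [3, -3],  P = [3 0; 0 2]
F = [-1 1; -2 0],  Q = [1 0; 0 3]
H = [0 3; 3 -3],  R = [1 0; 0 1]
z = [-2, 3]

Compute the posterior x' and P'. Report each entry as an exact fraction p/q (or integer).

x' = [444/4591, -3579/4591]
P' = [978/4591 492/4591; 492/4591 501/4591]

x̄ = F·x = [-6, -6]
P̄ = F·P·Fᵀ + Q = [6 6; 6 15]
y = z − H·x̄ = [16, 3]
S = H·P̄·Hᵀ + R = [136 -81; -81 82]
K = P̄·Hᵀ·S⁻¹ = [1476/4591 1458/4591; 1503/4591 -27/4591]
x' = x̄ + K·y = [444/4591, -3579/4591]
P' = (I − K·H)·P̄ = [978/4591 492/4591; 492/4591 501/4591]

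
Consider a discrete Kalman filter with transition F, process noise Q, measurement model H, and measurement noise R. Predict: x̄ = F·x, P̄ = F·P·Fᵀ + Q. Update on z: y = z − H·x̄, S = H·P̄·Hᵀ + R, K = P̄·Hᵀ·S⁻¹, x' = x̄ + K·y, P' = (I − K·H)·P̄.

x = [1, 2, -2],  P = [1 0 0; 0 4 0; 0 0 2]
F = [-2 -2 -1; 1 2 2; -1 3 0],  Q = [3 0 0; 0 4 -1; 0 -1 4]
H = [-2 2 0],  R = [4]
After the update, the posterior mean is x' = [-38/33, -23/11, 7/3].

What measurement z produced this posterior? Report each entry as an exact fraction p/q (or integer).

z = [-2]

x̄ = F·x = [-4, 1, 5]
P̄ = F·P·Fᵀ + Q = [25 -22 -22; -22 29 22; -22 22 41]
S = H·P̄·Hᵀ + R = [396]
K = P̄·Hᵀ·S⁻¹ = [-47/198; 17/66; 2/9]
x' − x̄ = [94/33, -34/11, -8/3] = K·y
y = (KᵀK)⁻¹·Kᵀ·(x' − x̄) = [-12]
z = y + H·x̄ = [-12] + [10] = [-2]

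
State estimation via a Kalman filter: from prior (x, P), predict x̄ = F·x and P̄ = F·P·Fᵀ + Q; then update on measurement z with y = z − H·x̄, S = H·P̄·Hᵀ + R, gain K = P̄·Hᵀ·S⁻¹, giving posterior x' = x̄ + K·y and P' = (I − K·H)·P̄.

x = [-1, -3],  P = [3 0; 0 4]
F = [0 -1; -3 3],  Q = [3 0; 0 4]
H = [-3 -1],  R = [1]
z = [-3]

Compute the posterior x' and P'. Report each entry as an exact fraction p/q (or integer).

x' = [3, -6]
P' = [332/59 -987/59; -987/59 2992/59]

x̄ = F·x = [3, -6]
P̄ = F·P·Fᵀ + Q = [7 -12; -12 67]
y = z − H·x̄ = [0]
S = H·P̄·Hᵀ + R = [59]
K = P̄·Hᵀ·S⁻¹ = [-9/59; -31/59]
x' = x̄ + K·y = [3, -6]
P' = (I − K·H)·P̄ = [332/59 -987/59; -987/59 2992/59]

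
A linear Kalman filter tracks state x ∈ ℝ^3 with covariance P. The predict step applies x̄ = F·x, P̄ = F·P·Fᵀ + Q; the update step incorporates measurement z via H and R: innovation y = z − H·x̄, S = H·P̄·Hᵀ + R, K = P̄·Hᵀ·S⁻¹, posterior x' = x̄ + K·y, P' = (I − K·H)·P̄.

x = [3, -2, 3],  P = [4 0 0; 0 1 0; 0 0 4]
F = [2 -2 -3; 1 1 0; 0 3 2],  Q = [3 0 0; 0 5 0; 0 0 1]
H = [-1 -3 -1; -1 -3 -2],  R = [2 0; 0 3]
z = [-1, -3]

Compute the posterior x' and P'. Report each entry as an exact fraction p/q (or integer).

x' = [-157/84, 23/49, 137/84]
P' = [1661/108 -152/63 -601/108; -152/63 137/147 -5/63; -601/108 -5/63 449/108]

x̄ = F·x = [1, 1, 0]
P̄ = F·P·Fᵀ + Q = [59 6 -30; 6 10 3; -30 3 26]
y = z − H·x̄ = [3, 1]
S = H·P̄·Hᵀ + R = [171 174; 174 208]
K = P̄·Hᵀ·S⁻¹ = [-487/378 251/252; -67/441 -11/147; 311/378 -211/252]
x' = x̄ + K·y = [-157/84, 23/49, 137/84]
P' = (I − K·H)·P̄ = [1661/108 -152/63 -601/108; -152/63 137/147 -5/63; -601/108 -5/63 449/108]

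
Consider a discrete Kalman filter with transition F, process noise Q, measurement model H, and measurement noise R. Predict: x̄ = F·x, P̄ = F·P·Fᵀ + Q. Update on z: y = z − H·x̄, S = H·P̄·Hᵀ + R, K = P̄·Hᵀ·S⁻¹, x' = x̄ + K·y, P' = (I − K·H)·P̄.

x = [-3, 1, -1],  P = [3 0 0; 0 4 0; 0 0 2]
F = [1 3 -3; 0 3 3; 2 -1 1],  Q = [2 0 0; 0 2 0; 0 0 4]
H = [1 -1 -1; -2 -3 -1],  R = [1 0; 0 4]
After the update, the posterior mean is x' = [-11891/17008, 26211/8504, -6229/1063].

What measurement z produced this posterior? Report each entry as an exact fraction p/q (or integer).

z = [2, -2]

x̄ = F·x = [3, 0, -8]
P̄ = F·P·Fᵀ + Q = [59 18 -12; 18 56 -6; -12 -6 22]
S = H·P̄·Hᵀ + R = [114 18; 18 898]
K = P̄·Hᵀ·S⁻¹ = [25237/51024 -3199/17008; -6293/25512 -1833/8504; -797/3189 29/1063]
x' − x̄ = [-62915/17008, 26211/8504, 2275/1063] = K·y
y = (KᵀK)⁻¹·Kᵀ·(x' − x̄) = [-9, -4]
z = y + H·x̄ = [-9, -4] + [11, 2] = [2, -2]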